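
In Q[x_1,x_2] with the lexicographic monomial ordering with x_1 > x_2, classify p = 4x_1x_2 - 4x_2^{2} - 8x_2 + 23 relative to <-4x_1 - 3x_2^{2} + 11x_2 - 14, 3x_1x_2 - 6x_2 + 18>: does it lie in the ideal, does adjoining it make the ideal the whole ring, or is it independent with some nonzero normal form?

First compute the reduced Gröbner basis of I by Buchberger's algorithm.
f_1 = -4x_1 - 3x_2^{2} + 11x_2 - 14, LT = x_1.
f_2 = 3x_1x_2 - 6x_2 + 18, LT = x_1x_2.

S(f_1,f_2): lcm = x_1x_2. S = \tfrac{3}{4}x_2^{3} - \tfrac{11}{4}x_2^{2} + \tfrac{11}{2}x_2 - 6.
  leading term x_2^{3}: no divisor's leading term divides it; move \tfrac{3}{4}x_2^{3} to the remainder.
  leading term x_2^{2}: no divisor's leading term divides it; move -\tfrac{11}{4}x_2^{2} to the remainder.
  leading term x_2: no divisor's leading term divides it; move \tfrac{11}{2}x_2 to the remainder.
  leading term 1: no divisor's leading term divides it; move -6 to the remainder.
  remainder \tfrac{3}{4}x_2^{3} - \tfrac{11}{4}x_2^{2} + \tfrac{11}{2}x_2 - 6 ≠ 0; add h_3 = \tfrac{3}{4}x_2^{3} - \tfrac{11}{4}x_2^{2} + \tfrac{11}{2}x_2 - 6 to the basis.

S(f_1,h_3): leading monomials are coprime, so the S-polynomial reduces to 0 (Buchberger's first criterion).
S(f_2,h_3): lcm = x_1x_2^{3}. S = \tfrac{11}{3}x_1x_2^{2} - \tfrac{22}{3}x_1x_2 + 8x_1 - 2x_2^{3} + 6x_2^{2}.
  leading term x_1x_2^{2}: subtract (-\tfrac{11}{12}x_2^{2})·f_1 from \tfrac{11}{3}x_1x_2^{2} - \tfrac{22}{3}x_1x_2 + 8x_1 - 2x_2^{3} + 6x_2^{2} → -\tfrac{22}{3}x_1x_2 + 8x_1 - \tfrac{11}{4}x_2^{4} + \tfrac{97}{12}x_2^{3} - \tfrac{41}{6}x_2^{2}
  leading term x_1x_2: subtract (\tfrac{11}{6}x_2)·f_1 from -\tfrac{22}{3}x_1x_2 + 8x_1 - \tfrac{11}{4}x_2^{4} + \tfrac{97}{12}x_2^{3} - \tfrac{41}{6}x_2^{2} → 8x_1 - \tfrac{11}{4}x_2^{4} + \tfrac{163}{12}x_2^{3} - 27x_2^{2} + \tfrac{77}{3}x_2
  leading term x_1: subtract (-2)·f_1 from 8x_1 - \tfrac{11}{4}x_2^{4} + \tfrac{163}{12}x_2^{3} - 27x_2^{2} + \tfrac{77}{3}x_2 → -\tfrac{11}{4}x_2^{4} + \tfrac{163}{12}x_2^{3} - 33x_2^{2} + \tfrac{143}{3}x_2 - 28
  leading term x_2^{4}: subtract (-\tfrac{11}{3}x_2)·h_3 from -\tfrac{11}{4}x_2^{4} + \tfrac{163}{12}x_2^{3} - 33x_2^{2} + \tfrac{143}{3}x_2 - 28 → \tfrac{7}{2}x_2^{3} - \tfrac{77}{6}x_2^{2} + \tfrac{77}{3}x_2 - 28
  leading term x_2^{3}: subtract (\tfrac{14}{3})·h_3 from \tfrac{7}{2}x_2^{3} - \tfrac{77}{6}x_2^{2} + \tfrac{77}{3}x_2 - 28 → 0
  remainder 0.

Every S-polynomial of the final basis reduces to 0, so we have a Gröbner basis.
Inter-reduce: drop elements whose leading term is divisible by another's, tail-reduce, and make monic.
Reduced Gröbner basis: {x_1 + \tfrac{3}{4}x_2^{2} - \tfrac{11}{4}x_2 + \tfrac{7}{2}, x_2^{3} - \tfrac{11}{3}x_2^{2} + \tfrac{22}{3}x_2 - 8}.
Label its elements g_1 = x_1 + \tfrac{3}{4}x_2^{2} - \tfrac{11}{4}x_2 + \tfrac{7}{2}, g_2 = x_2^{3} - \tfrac{11}{3}x_2^{2} + \tfrac{22}{3}x_2 - 8.

Reduce p = 4x_1x_2 - 4x_2^{2} - 8x_2 + 23 modulo G:
  leading term x_1x_2: subtract (4x_2)·g_1 from 4x_1x_2 - 4x_2^{2} - 8x_2 + 23 → -3x_2^{3} + 7x_2^{2} - 22x_2 + 23
  leading term x_2^{3}: subtract (-3)·g_2 from -3x_2^{3} + 7x_2^{2} - 22x_2 + 23 → -4x_2^{2} - 1
  leading term x_2^{2}: no divisor's leading term divides it; move -4x_2^{2} to the remainder.
  leading term 1: no divisor's leading term divides it; move -1 to the remainder.
  normal form = -4x_2^{2} - 1.
The normal form is nonzero, so p ∉ I. Since p minus its normal form lies in I, I + (p) = I + (r) where r = -4x_2^{2} - 1; decide whether this ideal is the whole ring.
Run Buchberger on G together with r (pairs among the g_i already reduce to 0 since G is a Gröbner basis):
g_1 = x_1 + \tfrac{3}{4}x_2^{2} - \tfrac{11}{4}x_2 + \tfrac{7}{2}, LT = x_1.
g_2 = x_2^{3} - \tfrac{11}{3}x_2^{2} + \tfrac{22}{3}x_2 - 8, LT = x_2^{3}.
r = -4x_2^{2} - 1, LT = x_2^{2}.

S(g_1,g_2): leading monomials are coprime, so the S-polynomial reduces to 0 (Buchberger's first criterion).
S(g_1,r): leading monomials are coprime, so the S-polynomial reduces to 0 (Buchberger's first criterion).
S(g_2,r): lcm = x_2^{3}. S = -\tfrac{11}{3}x_2^{2} + \tfrac{85}{12}x_2 - 8.
  leading term x_2^{2}: subtract (\tfrac{11}{12})·r from -\tfrac{11}{3}x_2^{2} + \tfrac{85}{12}x_2 - 8 → \tfrac{85}{12}x_2 - \tfrac{85}{12}
  leading term x_2: no divisor's leading term divides it; move \tfrac{85}{12}x_2 to the remainder.
  leading term 1: no divisor's leading term divides it; move -\tfrac{85}{12} to the remainder.
  remainder \tfrac{85}{12}x_2 - \tfrac{85}{12} ≠ 0; add m_4 = \tfrac{85}{12}x_2 - \tfrac{85}{12} to the basis.

S(g_1,m_4): leading monomials are coprime, so the S-polynomial reduces to 0 (Buchberger's first criterion).
S(g_2,m_4): lcm = x_2^{3}. S = -\tfrac{8}{3}x_2^{2} + \tfrac{22}{3}x_2 - 8.
  leading term x_2^{2}: subtract (\tfrac{2}{3})·r from -\tfrac{8}{3}x_2^{2} + \tfrac{22}{3}x_2 - 8 → \tfrac{22}{3}x_2 - \tfrac{22}{3}
  leading term x_2: subtract (\tfrac{88}{85})·m_4 from \tfrac{22}{3}x_2 - \tfrac{22}{3} → 0
  remainder 0.

S(r,m_4): lcm = x_2^{2}. S = x_2 + \tfrac{1}{4}.
  leading term x_2: subtract (\tfrac{12}{85})·m_4 from x_2 + \tfrac{1}{4} → \tfrac{5}{4}
  leading term 1: no divisor's leading term divides it; move \tfrac{5}{4} to the remainder.
  remainder \tfrac{5}{4} ≠ 0; add m_5 = \tfrac{5}{4} to the basis.

S(g_1,m_5): leading monomials are coprime, so the S-polynomial reduces to 0 (Buchberger's first criterion).
S(g_2,m_5): leading monomials are coprime, so the S-polynomial reduces to 0 (Buchberger's first criterion).
S(r,m_5): leading monomials are coprime, so the S-polynomial reduces to 0 (Buchberger's first criterion).
S(m_4,m_5): leading monomials are coprime, so the S-polynomial reduces to 0 (Buchberger's first criterion).
Every S-polynomial of the final basis reduces to 0, so we have a Gröbner basis.
Inter-reduce: drop elements whose leading term is divisible by another's, tail-reduce, and make monic.
Reduced Gröbner basis: {1}.
The reduced Gröbner basis of I + (p) is {1}: the ideal is the whole ring, so the enlarged system has no common solution — adjoining p is inconsistent.

Adjoining 4x_1x_2 - 4x_2^{2} - 8x_2 + 23 makes the ideal the whole ring: the system is inconsistent.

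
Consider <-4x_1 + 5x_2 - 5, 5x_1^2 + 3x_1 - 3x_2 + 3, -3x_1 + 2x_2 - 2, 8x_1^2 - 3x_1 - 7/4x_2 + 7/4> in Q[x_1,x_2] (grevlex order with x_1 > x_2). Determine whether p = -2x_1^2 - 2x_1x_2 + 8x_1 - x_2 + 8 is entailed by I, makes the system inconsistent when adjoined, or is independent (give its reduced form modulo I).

First compute the reduced Gröbner basis of I by Buchberger's algorithm.
f_1 = -4x_1 + 5x_2 - 5, LT = x_1.
f_2 = 5x_1^2 + 3x_1 - 3x_2 + 3, LT = x_1^2.
f_3 = -3x_1 + 2x_2 - 2, LT = x_1.
f_4 = 8x_1^2 - 3x_1 - 7/4x_2 + 7/4, LT = x_1^2.

S(f_1,f_2): lcm = x_1^2. S = -5/4x_1x_2 + 13/20x_1 + 3/5x_2 - 3/5.
  leading term x_1x_2: subtract (5/16x_2)·f_1 from -5/4x_1x_2 + 13/20x_1 + 3/5x_2 - 3/5 → -25/16x_2^2 + 13/20x_1 + 173/80x_2 - 3/5
  leading term x_2^2: no divisor's leading term divides it; move -25/16x_2^2 to the remainder.
  leading term x_1: subtract (-13/80)·f_1 from 13/20x_1 + 173/80x_2 - 3/5 → 119/40x_2 - 113/80
  leading term x_2: no divisor's leading term divides it; move 119/40x_2 to the remainder.
  leading term 1: no divisor's leading term divides it; move -113/80 to the remainder.
  remainder -25/16x_2^2 + 119/40x_2 - 113/80 ≠ 0; add h_5 = -25/16x_2^2 + 119/40x_2 - 113/80 to the basis.

S(f_1,f_3): lcm = x_1. S = -7/12x_2 + 7/12.
  leading term x_2: no divisor's leading term divides it; move -7/12x_2 to the remainder.
  leading term 1: no divisor's leading term divides it; move 7/12 to the remainder.
  remainder -7/12x_2 + 7/12 ≠ 0; add h_6 = -7/12x_2 + 7/12 to the basis.

The other S-polynomials (S(f_1,f_4), S(f_2,f_3), S(f_2,f_4), S(f_3,f_4), S(f_1,h_5), S(f_2,h_5), S(f_3,h_5), S(f_4,h_5), S(f_1,h_6), S(f_2,h_6), S(f_3,h_6), S(f_4,h_6), S(h_5,h_6)) all reduce to 0 modulo the current basis, so we have a Gröbner basis.
Inter-reduce: drop elements whose leading term is divisible by another's, tail-reduce, and make monic.
Reduced Gröbner basis: {x_1, x_2 - 1}.
Label its elements g_1 = x_1, g_2 = x_2 - 1.

Reduce p = -2x_1^2 - 2x_1x_2 + 8x_1 - x_2 + 8 modulo G:
  leading term x_1^2: subtract (-2x_1)·g_1 from -2x_1^2 - 2x_1x_2 + 8x_1 - x_2 + 8 → -2x_1x_2 + 8x_1 - x_2 + 8
  leading term x_1x_2: subtract (-2x_2)·g_1 from -2x_1x_2 + 8x_1 - x_2 + 8 → 8x_1 - x_2 + 8
  leading term x_1: subtract (8)·g_1 from 8x_1 - x_2 + 8 → -x_2 + 8
  leading term x_2: subtract (-1)·g_2 from -x_2 + 8 → 7
  leading term 1: no divisor's leading term divides it; move 7 to the remainder.
  normal form = 7.
The normal form is nonzero, so p ∉ I. Since p minus its normal form lies in I, I + (p) = I + (r) where r = 7; decide whether this ideal is the whole ring.
Here r = 7 is a nonzero constant, hence a unit: 1 ∈ I + (p), the Gröbner basis of I + (p) is {1}, and the enlarged system has no common solution — adjoining p is inconsistent.

Adjoining -2x_1^2 - 2x_1x_2 + 8x_1 - x_2 + 8 makes the ideal the whole ring: the system is inconsistent.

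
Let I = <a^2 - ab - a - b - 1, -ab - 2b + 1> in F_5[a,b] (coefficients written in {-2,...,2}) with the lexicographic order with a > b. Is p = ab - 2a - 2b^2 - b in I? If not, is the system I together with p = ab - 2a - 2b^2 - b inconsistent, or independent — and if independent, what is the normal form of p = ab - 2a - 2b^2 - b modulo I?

ab - 2a - 2b^2 - b lies in I (it reduces to 0).

First compute the reduced Gröbner basis of I by Buchberger's algorithm.
f_1 = a^2 - ab - a - b - 1, LT = a^2.
f_2 = -ab - 2b + 1, LT = ab.

S(f_1,f_2): lcm = a^2b. S = -ab^2 + 2ab + a - b^2 - b.
  leading term ab^2: subtract (b)·f_2 from -ab^2 + 2ab + a - b^2 - b → 2ab + a + b^2 - 2b
  leading term ab: subtract (-2)·f_2 from 2ab + a + b^2 - 2b → a + b^2 - b + 2
  leading term a: no divisor's leading term divides it; move a to the remainder.
  leading term b^2: no divisor's leading term divides it; move b^2 to the remainder.
  leading term b: no divisor's leading term divides it; move -b to the remainder.
  leading term 1: no divisor's leading term divides it; move 2 to the remainder.
  remainder a + b^2 - b + 2 ≠ 0; add h_3 = a + b^2 - b + 2 to the basis.

S(f_2,h_3): lcm = ab. S = -b^3 + b^2 - 1.
  leading term b^3: no divisor's leading term divides it; move -b^3 to the remainder.
  leading term b^2: no divisor's leading term divides it; move b^2 to the remainder.
  leading term 1: no divisor's leading term divides it; move -1 to the remainder.
  remainder -b^3 + b^2 - 1 ≠ 0; add h_4 = -b^3 + b^2 - 1 to the basis.

The other S-polynomials (S(f_1,h_3), S(f_1,h_4), S(f_2,h_4), S(h_3,h_4)) all reduce to 0 modulo the current basis, so we have a Gröbner basis.
Inter-reduce: drop elements whose leading term is divisible by another's, tail-reduce, and make monic.
Reduced Gröbner basis: {a + b^2 - b + 2, b^3 - b^2 + 1}.
Label its elements g_1 = a + b^2 - b + 2, g_2 = b^3 - b^2 + 1.

Reduce p = ab - 2a - 2b^2 - b modulo G:
  leading term ab: subtract (b)·g_1 from ab - 2a - 2b^2 - b → -2a - b^3 - b^2 + 2b
  leading term a: subtract (-2)·g_1 from -2a - b^3 - b^2 + 2b → -b^3 + b^2 - 1
  leading term b^3: subtract (-1)·g_2 from -b^3 + b^2 - 1 → 0
  normal form = 0.
Since the normal form is 0, p ∈ I.

The remainder on division by a Gröbner basis is unique — it is the normal form.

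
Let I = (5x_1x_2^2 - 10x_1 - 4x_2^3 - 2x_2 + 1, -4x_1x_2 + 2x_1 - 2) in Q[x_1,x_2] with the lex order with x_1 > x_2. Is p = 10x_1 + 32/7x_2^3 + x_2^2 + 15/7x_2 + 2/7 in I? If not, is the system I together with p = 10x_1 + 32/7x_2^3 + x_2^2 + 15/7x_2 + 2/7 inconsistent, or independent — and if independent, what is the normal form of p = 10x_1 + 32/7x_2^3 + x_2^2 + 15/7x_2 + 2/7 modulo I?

Adjoining 10x_1 + 32/7x_2^3 + x_2^2 + 15/7x_2 + 2/7 makes the ideal the whole ring: the system is inconsistent.

First compute the reduced Gröbner basis of I by Buchberger's algorithm.
f_1 = 5x_1x_2^2 - 10x_1 - 4x_2^3 - 2x_2 + 1, LT = x_1x_2^2.
f_2 = -4x_1x_2 + 2x_1 - 2, LT = x_1x_2.

S(f_1,f_2): lcm = x_1x_2^2. S = 1/2x_1x_2 - 2x_1 - 4/5x_2^3 - 9/10x_2 + 1/5.
  leading term x_1x_2: subtract (-1/8)·f_2 from 1/2x_1x_2 - 2x_1 - 4/5x_2^3 - 9/10x_2 + 1/5 → -7/4x_1 - 4/5x_2^3 - 9/10x_2 - 1/20
  leading term x_1: no divisor's leading term divides it; move -7/4x_1 to the remainder.
  leading term x_2^3: no divisor's leading term divides it; move -4/5x_2^3 to the remainder.
  leading term x_2: no divisor's leading term divides it; move -9/10x_2 to the remainder.
  leading term 1: no divisor's leading term divides it; move -1/20 to the remainder.
  remainder -7/4x_1 - 4/5x_2^3 - 9/10x_2 - 1/20 ≠ 0; add h_3 = -7/4x_1 - 4/5x_2^3 - 9/10x_2 - 1/20 to the basis.

S(f_1,h_3): lcm = x_1x_2^2. S = -2x_1 - 16/35x_2^5 - 46/35x_2^3 - 1/35x_2^2 - 2/5x_2 + 1/5.
  leading term x_1: subtract (8/7)·h_3 from -2x_1 - 16/35x_2^5 - 46/35x_2^3 - 1/35x_2^2 - 2/5x_2 + 1/5 → -16/35x_2^5 - 2/5x_2^3 - 1/35x_2^2 + 22/35x_2 + 9/35
  leading term x_2^5: no divisor's leading term divides it; move -16/35x_2^5 to the remainder.
  leading term x_2^3: no divisor's leading term divides it; move -2/5x_2^3 to the remainder.
  leading term x_2^2: no divisor's leading term divides it; move -1/35x_2^2 to the remainder.
  leading term x_2: no divisor's leading term divides it; move 22/35x_2 to the remainder.
  leading term 1: no divisor's leading term divides it; move 9/35 to the remainder.
  remainder -16/35x_2^5 - 2/5x_2^3 - 1/35x_2^2 + 22/35x_2 + 9/35 ≠ 0; add h_4 = -16/35x_2^5 - 2/5x_2^3 - 1/35x_2^2 + 22/35x_2 + 9/35 to the basis.

S(f_2,h_3): lcm = x_1x_2. S = -1/2x_1 - 16/35x_2^4 - 18/35x_2^2 - 1/35x_2 + 1/2.
  leading term x_1: subtract (2/7)·h_3 from -1/2x_1 - 16/35x_2^4 - 18/35x_2^2 - 1/35x_2 + 1/2 → -16/35x_2^4 + 8/35x_2^3 - 18/35x_2^2 + 8/35x_2 + 18/35
  leading term x_2^4: no divisor's leading term divides it; move -16/35x_2^4 to the remainder.
  leading term x_2^3: no divisor's leading term divides it; move 8/35x_2^3 to the remainder.
  leading term x_2^2: no divisor's leading term divides it; move -18/35x_2^2 to the remainder.
  leading term x_2: no divisor's leading term divides it; move 8/35x_2 to the remainder.
  leading term 1: no divisor's leading term divides it; move 18/35 to the remainder.
  remainder -16/35x_2^4 + 8/35x_2^3 - 18/35x_2^2 + 8/35x_2 + 18/35 ≠ 0; add h_5 = -16/35x_2^4 + 8/35x_2^3 - 18/35x_2^2 + 8/35x_2 + 18/35 to the basis.

The other S-polynomials (S(f_1,h_4), S(f_2,h_4), S(h_3,h_4), S(f_1,h_5), S(f_2,h_5), S(h_3,h_5), S(h_4,h_5)) all reduce to 0 modulo the current basis, so we have a Gröbner basis.
Inter-reduce: drop elements whose leading term is divisible by another's, tail-reduce, and make monic.
Reduced Gröbner basis: {x_1 + 16/35x_2^3 + 18/35x_2 + 1/35, x_2^4 - 1/2x_2^3 + 9/8x_2^2 - 1/2x_2 - 9/8}.
Label its elements g_1 = x_1 + 16/35x_2^3 + 18/35x_2 + 1/35, g_2 = x_2^4 - 1/2x_2^3 + 9/8x_2^2 - 1/2x_2 - 9/8.

Reduce p = 10x_1 + 32/7x_2^3 + x_2^2 + 15/7x_2 + 2/7 modulo G:
  leading term x_1: subtract (10)·g_1 from 10x_1 + 32/7x_2^3 + x_2^2 + 15/7x_2 + 2/7 → x_2^2 - 3x_2
  leading term x_2^2: no divisor's leading term divides it; move x_2^2 to the remainder.
  leading term x_2: no divisor's leading term divides it; move -3x_2 to the remainder.
  normal form = x_2^2 - 3x_2.
The normal form is nonzero, so p ∉ I. Since p minus its normal form lies in I, I + (p) = I + (r) where r = x_2^2 - 3x_2; decide whether this ideal is the whole ring.
Run Buchberger on G together with r (pairs among the g_i already reduce to 0 since G is a Gröbner basis):
g_1 = x_1 + 16/35x_2^3 + 18/35x_2 + 1/35, LT = x_1.
g_2 = x_2^4 - 1/2x_2^3 + 9/8x_2^2 - 1/2x_2 - 9/8, LT = x_2^4.
r = x_2^2 - 3x_2, LT = x_2^2.

S(g_2,r): lcm = x_2^4. S = 5/2x_2^3 + 9/8x_2^2 - 1/2x_2 - 9/8.
  leading term x_2^3: subtract (5/2x_2)·r from 5/2x_2^3 + 9/8x_2^2 - 1/2x_2 - 9/8 → 69/8x_2^2 - 1/2x_2 - 9/8
  leading term x_2^2: subtract (69/8)·r from 69/8x_2^2 - 1/2x_2 - 9/8 → 203/8x_2 - 9/8
  leading term x_2: no divisor's leading term divides it; move 203/8x_2 to the remainder.
  leading term 1: no divisor's leading term divides it; move -9/8 to the remainder.
  remainder 203/8x_2 - 9/8 ≠ 0; add m_4 = 203/8x_2 - 9/8 to the basis.

S(g_2,m_4): lcm = x_2^4. S = -185/406x_2^3 + 9/8x_2^2 - 1/2x_2 - 9/8.
  leading term x_2^3: subtract (-185/406x_2)·r from -185/406x_2^3 + 9/8x_2^2 - 1/2x_2 - 9/8 → -393/1624x_2^2 - 1/2x_2 - 9/8
  leading term x_2^2: subtract (-393/1624)·r from -393/1624x_2^2 - 1/2x_2 - 9/8 → -1991/1624x_2 - 9/8
  leading term x_2: subtract (-1991/41209)·m_4 from -1991/1624x_2 - 9/8 → -48600/41209
  leading term 1: no divisor's leading term divides it; move -48600/41209 to the remainder.
  remainder -48600/41209 ≠ 0; add m_5 = -48600/41209 to the basis.

The other S-polynomials (S(g_1,g_2), S(g_1,r), S(g_1,m_4), S(r,m_4), S(g_1,m_5), S(g_2,m_5), S(r,m_5), S(m_4,m_5)) all reduce to 0 modulo the current basis, so we have a Gröbner basis.
Inter-reduce: drop elements whose leading term is divisible by another's, tail-reduce, and make monic.
Reduced Gröbner basis: {1}.
The reduced Gröbner basis of I + (p) is {1}: the ideal is the whole ring, so the enlarged system has no common solution — adjoining p is inconsistent.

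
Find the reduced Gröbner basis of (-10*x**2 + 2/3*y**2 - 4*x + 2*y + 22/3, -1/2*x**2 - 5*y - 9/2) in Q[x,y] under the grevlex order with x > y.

G = {x**2 + 10*y + 9, y**2 - 6*x + 153*y + 146}

f_1 = -10*x**2 + 2/3*y**2 - 4*x + 2*y + 22/3, LT = x**2.
f_2 = -1/2*x**2 - 5*y - 9/2, LT = x**2.

S(f_1,f_2): lcm = x**2. S = -1/15*y**2 + 2/5*x - 51/5*y - 146/15.
  leading term y**2: no divisor's leading term divides it; move -1/15*y**2 to the remainder.
  leading term x: no divisor's leading term divides it; move 2/5*x to the remainder.
  leading term y: no divisor's leading term divides it; move -51/5*y to the remainder.
  leading term 1: no divisor's leading term divides it; move -146/15 to the remainder.
  remainder -1/15*y**2 + 2/5*x - 51/5*y - 146/15 ≠ 0; add g_3 = -1/15*y**2 + 2/5*x - 51/5*y - 146/15 to the basis.

S(f_1,g_3): leading monomials are coprime, so the S-polynomial reduces to 0 (Buchberger's first criterion).
S(f_2,g_3): leading monomials are coprime, so the S-polynomial reduces to 0 (Buchberger's first criterion).
Every S-polynomial of the final basis reduces to 0, so we have a Gröbner basis.
Inter-reduce: drop elements whose leading term is divisible by another's, tail-reduce, and make monic.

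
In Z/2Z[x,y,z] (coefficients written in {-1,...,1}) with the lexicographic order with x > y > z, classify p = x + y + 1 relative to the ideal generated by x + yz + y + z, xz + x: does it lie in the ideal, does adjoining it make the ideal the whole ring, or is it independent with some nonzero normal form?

First compute the reduced Gröbner basis of I by Buchberger's algorithm.
f_1 = x + yz + y + z, LT = x.
f_2 = xz + x, LT = xz.

S(f_1,f_2): lcm = xz. S = x + yz^2 + yz + z^2.
  leading term x: subtract (1)·f_1 from x + yz^2 + yz + z^2 → yz^2 + y + z^2 + z
  leading term yz^2: no divisor's leading term divides it; move yz^2 to the remainder.
  leading term y: no divisor's leading term divides it; move y to the remainder.
  leading term z^2: no divisor's leading term divides it; move z^2 to the remainder.
  leading term z: no divisor's leading term divides it; move z to the remainder.
  remainder yz^2 + y + z^2 + z ≠ 0; add h_3 = yz^2 + y + z^2 + z to the basis.

S(f_1,h_3): leading monomials are coprime, so the S-polynomial reduces to 0 (Buchberger's first criterion).
S(f_2,h_3): lcm = xyz^2. S = xyz + xy + xz^2 + xz.
  leading term xyz: subtract (yz)·f_1 from xyz + xy + xz^2 + xz → xy + xz^2 + xz + y^2z^2 + y^2z + yz^2
  leading term xy: subtract (y)·f_1 from xy + xz^2 + xz + y^2z^2 + y^2z + yz^2 → xz^2 + xz + y^2z^2 + y^2 + yz^2 + yz
  leading term xz^2: subtract (z^2)·f_1 from xz^2 + xz + y^2z^2 + y^2 + yz^2 + yz → xz + y^2z^2 + y^2 + yz^3 + yz + z^3
  leading term xz: subtract (z)·f_1 from xz + y^2z^2 + y^2 + yz^3 + yz + z^3 → y^2z^2 + y^2 + yz^3 + yz^2 + z^3 + z^2
  leading term y^2z^2: subtract (y)·h_3 from y^2z^2 + y^2 + yz^3 + yz^2 + z^3 + z^2 → yz^3 + yz + z^3 + z^2
  leading term yz^3: subtract (z)·h_3 from yz^3 + yz + z^3 + z^2 → 0
  remainder 0.

Every S-polynomial of the final basis reduces to 0, so we have a Gröbner basis.
Inter-reduce: drop elements whose leading term is divisible by another's, tail-reduce, and make monic.
Reduced Gröbner basis: {x + yz + y + z, yz^2 + y + z^2 + z}.
Label its elements g_1 = x + yz + y + z, g_2 = yz^2 + y + z^2 + z.

Reduce p = x + y + 1 modulo G:
  leading term x: subtract (1)·g_1 from x + y + 1 → yz + z + 1
  leading term yz: no divisor's leading term divides it; move yz to the remainder.
  leading term z: no divisor's leading term divides it; move z to the remainder.
  leading term 1: no divisor's leading term divides it; move 1 to the remainder.
  normal form = yz + z + 1.
The normal form is nonzero, so p ∉ I. Since p minus its normal form lies in I, I + (p) = I + (r) where r = yz + z + 1; decide whether this ideal is the whole ring.
Run Buchberger on G together with r (pairs among the g_i already reduce to 0 since G is a Gröbner basis):
g_1 = x + yz + y + z, LT = x.
g_2 = yz^2 + y + z^2 + z, LT = yz^2.
r = yz + z + 1, LT = yz.

S(g_1,g_2): leading monomials are coprime, so the S-polynomial reduces to 0 (Buchberger's first criterion).
S(g_1,r): leading monomials are coprime, so the S-polynomial reduces to 0 (Buchberger's first criterion).
S(g_2,r): lcm = yz^2. S = y.
  leading term y: no divisor's leading term divides it; move y to the remainder.
  remainder y ≠ 0; add m_4 = y to the basis.

S(g_1,m_4): leading monomials are coprime, so the S-polynomial reduces to 0 (Buchberger's first criterion).
S(g_2,m_4): lcm = yz^2. S = y + z^2 + z.
  leading term y: subtract (1)·m_4 from y + z^2 + z → z^2 + z
  leading term z^2: no divisor's leading term divides it; move z^2 to the remainder.
  leading term z: no divisor's leading term divides it; move z to the remainder.
  remainder z^2 + z ≠ 0; add m_5 = z^2 + z to the basis.

S(r,m_4): lcm = yz. S = z + 1.
  leading term z: no divisor's leading term divides it; move z to the remainder.
  leading term 1: no divisor's leading term divides it; move 1 to the remainder.
  remainder z + 1 ≠ 0; add m_6 = z + 1 to the basis.

S(g_1,m_5): leading monomials are coprime, so the S-polynomial reduces to 0 (Buchberger's first criterion).
S(g_2,m_5): lcm = yz^2. S = yz + y + z^2 + z.
  leading term yz: subtract (1)·r from yz + y + z^2 + z → y + z^2 + 1
  leading term y: subtract (1)·m_4 from y + z^2 + 1 → z^2 + 1
  leading term z^2: subtract (1)·m_5 from z^2 + 1 → z + 1
  leading term z: subtract (1)·m_6 from z + 1 → 0
  remainder 0.

S(r,m_5): lcm = yz^2. S = yz + z^2 + z.
  leading term yz: subtract (1)·r from yz + z^2 + z → z^2 + 1
  leading term z^2: subtract (1)·m_5 from z^2 + 1 → z + 1
  leading term z: subtract (1)·m_6 from z + 1 → 0
  remainder 0.

S(m_4,m_5): leading monomials are coprime, so the S-polynomial reduces to 0 (Buchberger's first criterion).
S(g_1,m_6): leading monomials are coprime, so the S-polynomial reduces to 0 (Buchberger's first criterion).
S(g_2,m_6): lcm = yz^2. S = yz + y + z^2 + z.
  leading term yz: subtract (1)·r from yz + y + z^2 + z → y + z^2 + 1
  leading term y: subtract (1)·m_4 from y + z^2 + 1 → z^2 + 1
  leading term z^2: subtract (1)·m_5 from z^2 + 1 → z + 1
  leading term z: subtract (1)·m_6 from z + 1 → 0
  remainder 0.

S(r,m_6): lcm = yz. S = y + z + 1.
  leading term y: subtract (1)·m_4 from y + z + 1 → z + 1
  leading term z: subtract (1)·m_6 from z + 1 → 0
  remainder 0.

S(m_4,m_6): leading monomials are coprime, so the S-polynomial reduces to 0 (Buchberger's first criterion).
S(m_5,m_6): lcm = z^2. S = 0.
  remainder 0.

Every S-polynomial of the final basis reduces to 0, so we have a Gröbner basis.
Inter-reduce: drop elements whose leading term is divisible by another's, tail-reduce, and make monic.
Reduced Gröbner basis: {x + 1, y, z + 1}.
The reduced Gröbner basis of I + (p) is {x + 1, y, z + 1} ≠ {1}, a proper ideal, so the enlarged system stays consistent: p is independent of I, with normal form yz + z + 1.

x + y + 1 is independent of I; its normal form modulo I is yz + z + 1.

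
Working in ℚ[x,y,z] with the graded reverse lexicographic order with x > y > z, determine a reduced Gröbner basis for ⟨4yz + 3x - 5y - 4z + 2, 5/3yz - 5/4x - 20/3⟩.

The reduced Gröbner basis is the canonical form of the ideal for this ordering.

f_1 = 4yz + 3x - 5y - 4z + 2, LT = yz.
f_2 = 5/3yz - 5/4x - 20/3, LT = yz.

S(f_1,f_2): lcm = yz. S = 3/2x - 5/4y - z + 9/2.
  leading term x: no divisor's leading term divides it; move 3/2x to the remainder.
  leading term y: no divisor's leading term divides it; move -5/4y to the remainder.
  leading term z: no divisor's leading term divides it; move -z to the remainder.
  leading term 1: no divisor's leading term divides it; move 9/2 to the remainder.
  remainder 3/2x - 5/4y - z + 9/2 ≠ 0; add g_3 = 3/2x - 5/4y - z + 9/2 to the basis.

S(f_1,g_3): leading monomials are coprime, so the S-polynomial reduces to 0 (Buchberger's first criterion).
S(f_2,g_3): leading monomials are coprime, so the S-polynomial reduces to 0 (Buchberger's first criterion).
Every S-polynomial of the final basis reduces to 0, so we have a Gröbner basis.
Inter-reduce: drop elements whose leading term is divisible by another's, tail-reduce, and make monic.

G = {yz - ⅝y - ½z - 7/4, x - ⅚y - ⅔z + 3}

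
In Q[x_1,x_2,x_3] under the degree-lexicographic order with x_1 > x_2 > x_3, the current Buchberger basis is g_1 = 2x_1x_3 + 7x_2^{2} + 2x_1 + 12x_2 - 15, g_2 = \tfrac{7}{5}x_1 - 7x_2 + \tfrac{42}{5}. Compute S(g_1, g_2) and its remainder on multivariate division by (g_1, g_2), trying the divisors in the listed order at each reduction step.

lcm(LM(g_1), LM(g_2)) = x_1x_3.
S = (lcm/LT(g_1))·g_1 − (lcm/LT(g_2))·g_2 = \tfrac{7}{2}x_2^{2} + 5x_2x_3 + x_1 + 6x_2 - 6x_3 - \tfrac{15}{2}.
Reduce S modulo (g_1, g_2) in that order:
  leading term x_2^{2}: no divisor's leading term divides it; move \tfrac{7}{2}x_2^{2} to the remainder.
  leading term x_2x_3: no divisor's leading term divides it; move 5x_2x_3 to the remainder.
  leading term x_1: subtract (\tfrac{5}{7})·g_2 from x_1 + 6x_2 - 6x_3 - \tfrac{15}{2} → 11x_2 - 6x_3 - \tfrac{27}{2}
  leading term x_2: no divisor's leading term divides it; move 11x_2 to the remainder.
  leading term x_3: no divisor's leading term divides it; move -6x_3 to the remainder.
  leading term 1: no divisor's leading term divides it; move -\tfrac{27}{2} to the remainder.
The remainder \tfrac{7}{2}x_2^{2} + 5x_2x_3 + 11x_2 - 6x_3 - \tfrac{27}{2} is nonzero, so it would be added as the next basis element.

S(g_1, g_2) = \tfrac{7}{2}x_2^{2} + 5x_2x_3 + x_1 + 6x_2 - 6x_3 - \tfrac{15}{2}; remainder on division = \tfrac{7}{2}x_2^{2} + 5x_2x_3 + 11x_2 - 6x_3 - \tfrac{27}{2}.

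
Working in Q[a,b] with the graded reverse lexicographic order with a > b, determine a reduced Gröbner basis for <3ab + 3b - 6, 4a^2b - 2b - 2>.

G = {b^2 - 9b + 8, a + 1/4b - 5/4}

f_1 = 3ab + 3b - 6, LT = ab.
f_2 = 4a^2b - 2b - 2, LT = a^2b.

S(f_1,f_2): lcm = a^2b. S = ab - 2a + 1/2b + 1/2.
  leading term ab: subtract (1/3)·f_1 from ab - 2a + 1/2b + 1/2 → -2a - 1/2b + 5/2
  leading term a: no divisor's leading term divides it; move -2a to the remainder.
  leading term b: no divisor's leading term divides it; move -1/2b to the remainder.
  leading term 1: no divisor's leading term divides it; move 5/2 to the remainder.
  remainder -2a - 1/2b + 5/2 ≠ 0; add g_3 = -2a - 1/2b + 5/2 to the basis.

S(f_1,g_3): lcm = ab. S = -1/4b^2 + 9/4b - 2.
  leading term b^2: no divisor's leading term divides it; move -1/4b^2 to the remainder.
  leading term b: no divisor's leading term divides it; move 9/4b to the remainder.
  leading term 1: no divisor's leading term divides it; move -2 to the remainder.
  remainder -1/4b^2 + 9/4b - 2 ≠ 0; add g_4 = -1/4b^2 + 9/4b - 2 to the basis.

The other S-polynomials (S(f_2,g_3), S(f_1,g_4), S(f_2,g_4), S(g_3,g_4)) all reduce to 0 modulo the current basis, so we have a Gröbner basis.
Inter-reduce: drop elements whose leading term is divisible by another's, tail-reduce, and make monic.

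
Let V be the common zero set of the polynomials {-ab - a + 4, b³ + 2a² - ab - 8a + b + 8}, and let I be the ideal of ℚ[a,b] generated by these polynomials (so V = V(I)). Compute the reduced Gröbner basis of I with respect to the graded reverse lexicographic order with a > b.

G = {a³ - 7/2a² + 2b² + a - 2b + 4, b³ + 2a² - 7a + b + 4, ab + a - 4}

f_1 = -ab - a + 4, LT = ab.
f_2 = b³ + 2a² - ab - 8a + b + 8, LT = b³.

S(f_1,f_2): lcm = ab³. S = -2a³ + a²b + ab² + 8a² - ab - 4b² - 8a.
  reduce S modulo (f_1, f_2):
  remainder -2a³ + 7a² - 4b² - 2a + 4b - 8 ≠ 0; add g_3 = -2a³ + 7a² - 4b² - 2a + 4b - 8 to the basis.

The other S-polynomials (S(f_1,g_3), S(f_2,g_3)) all reduce to 0 modulo the current basis, so we have a Gröbner basis.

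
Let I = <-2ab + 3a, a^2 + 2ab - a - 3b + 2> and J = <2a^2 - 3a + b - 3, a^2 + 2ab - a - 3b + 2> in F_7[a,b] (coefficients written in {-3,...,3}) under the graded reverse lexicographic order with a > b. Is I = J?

Two ideals are equal iff their reduced Gröbner bases coincide (the reduced basis is unique for a fixed ordering).
Buchberger on the first generating set:
f_1 = -2ab + 3a, LT = ab.
f_2 = a^2 + 2ab - a - 3b + 2, LT = a^2.

S(f_1,f_2): lcm = a^2b. S = -2ab^2 + 2a^2 + ab + 3b^2 - 2b.
  leading term ab^2: subtract (b)·f_1 from -2ab^2 + 2a^2 + ab + 3b^2 - 2b → 2a^2 - 2ab + 3b^2 - 2b
  leading term a^2: subtract (2)·f_2 from 2a^2 - 2ab + 3b^2 - 2b → ab + 3b^2 + 2a - 3b + 3
  leading term ab: subtract (3)·f_1 from ab + 3b^2 + 2a - 3b + 3 → 3b^2 - 3b + 3
  leading term b^2: no divisor's leading term divides it; move 3b^2 to the remainder.
  leading term b: no divisor's leading term divides it; move -3b to the remainder.
  leading term 1: no divisor's leading term divides it; move 3 to the remainder.
  remainder 3b^2 - 3b + 3 ≠ 0; add g_3 = 3b^2 - 3b + 3 to the basis.

The other S-polynomials (S(f_1,g_3), S(f_2,g_3)) all reduce to 0 modulo the current basis, so we have a Gröbner basis.
Inter-reduce: drop elements whose leading term is divisible by another's, tail-reduce, and make monic.
Reduced Gröbner basis: {a^2 + 2a - 3b + 2, ab + 2a, b^2 - b + 1}.

Buchberger on the second generating set:
h_1 = 2a^2 - 3a + b - 3, LT = a^2.
h_2 = a^2 + 2ab - a - 3b + 2, LT = a^2.

S(h_1,h_2): lcm = a^2. S = -2ab + 3a.
  leading term ab: no divisor's leading term divides it; move -2ab to the remainder.
  leading term a: no divisor's leading term divides it; move 3a to the remainder.
  remainder -2ab + 3a ≠ 0; add k_3 = -2ab + 3a to the basis.

S(h_1,k_3): lcm = a^2b. S = -2a^2 + 2ab - 3b^2 + 2b.
  leading term a^2: subtract (-1)·h_1 from -2a^2 + 2ab - 3b^2 + 2b → 2ab - 3b^2 - 3a + 3b - 3
  leading term ab: subtract (-1)·k_3 from 2ab - 3b^2 - 3a + 3b - 3 → -3b^2 + 3b - 3
  leading term b^2: no divisor's leading term divides it; move -3b^2 to the remainder.
  leading term b: no divisor's leading term divides it; move 3b to the remainder.
  leading term 1: no divisor's leading term divides it; move -3 to the remainder.
  remainder -3b^2 + 3b - 3 ≠ 0; add k_4 = -3b^2 + 3b - 3 to the basis.

The other S-polynomials (S(h_2,k_3), S(h_1,k_4), S(h_2,k_4), S(k_3,k_4)) all reduce to 0 modulo the current basis, so we have a Gröbner basis.
Inter-reduce: drop elements whose leading term is divisible by another's, tail-reduce, and make monic.
Reduced Gröbner basis: {a^2 + 2a - 3b + 2, ab + 2a, b^2 - b + 1}.

These coincide, so the ideals are equal.

Yes, the ideals are equal.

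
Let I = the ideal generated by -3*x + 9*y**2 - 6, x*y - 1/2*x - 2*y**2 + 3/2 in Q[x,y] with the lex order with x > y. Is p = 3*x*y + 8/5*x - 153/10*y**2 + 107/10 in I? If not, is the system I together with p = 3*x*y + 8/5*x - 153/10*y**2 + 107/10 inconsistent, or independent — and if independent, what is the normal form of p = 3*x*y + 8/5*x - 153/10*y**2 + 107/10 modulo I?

First compute the reduced Gröbner basis of I by Buchberger's algorithm.
f_1 = -3*x + 9*y**2 - 6, LT = x.
f_2 = x*y - 1/2*x - 2*y**2 + 3/2, LT = x*y.

S(f_1,f_2): lcm = x*y. S = 1/2*x - 3*y**3 + 2*y**2 + 2*y - 3/2.
  leading term x: subtract (-1/6)·f_1 from 1/2*x - 3*y**3 + 2*y**2 + 2*y - 3/2 → -3*y**3 + 7/2*y**2 + 2*y - 5/2
  leading term y**3: no divisor's leading term divides it; move -3*y**3 to the remainder.
  leading term y**2: no divisor's leading term divides it; move 7/2*y**2 to the remainder.
  leading term y: no divisor's leading term divides it; move 2*y to the remainder.
  leading term 1: no divisor's leading term divides it; move -5/2 to the remainder.
  remainder -3*y**3 + 7/2*y**2 + 2*y - 5/2 ≠ 0; add h_3 = -3*y**3 + 7/2*y**2 + 2*y - 5/2 to the basis.

The other S-polynomials (S(f_1,h_3), S(f_2,h_3)) all reduce to 0 modulo the current basis, so we have a Gröbner basis.
Inter-reduce: drop elements whose leading term is divisible by another's, tail-reduce, and make monic.
Reduced Gröbner basis: {x - 3*y**2 + 2, y**3 - 7/6*y**2 - 2/3*y + 5/6}.
Label its elements g_1 = x - 3*y**2 + 2, g_2 = y**3 - 7/6*y**2 - 2/3*y + 5/6.

Reduce p = 3*x*y + 8/5*x - 153/10*y**2 + 107/10 modulo G:
  leading term x*y: subtract (3*y)·g_1 from 3*x*y + 8/5*x - 153/10*y**2 + 107/10 → 8/5*x + 9*y**3 - 153/10*y**2 - 6*y + 107/10
  leading term x: subtract (8/5)·g_1 from 8/5*x + 9*y**3 - 153/10*y**2 - 6*y + 107/10 → 9*y**3 - 21/2*y**2 - 6*y + 15/2
  leading term y**3: subtract (9)·g_2 from 9*y**3 - 21/2*y**2 - 6*y + 15/2 → 0
  normal form = 0.
Since the normal form is 0, p ∈ I.

3*x*y + 8/5*x - 153/10*y**2 + 107/10 lies in I (it reduces to 0).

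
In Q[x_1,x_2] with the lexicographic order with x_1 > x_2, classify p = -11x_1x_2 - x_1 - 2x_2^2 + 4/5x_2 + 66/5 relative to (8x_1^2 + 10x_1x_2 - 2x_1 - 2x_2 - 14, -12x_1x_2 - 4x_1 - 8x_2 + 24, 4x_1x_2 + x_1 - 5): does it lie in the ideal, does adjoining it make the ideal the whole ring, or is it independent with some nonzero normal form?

-11x_1x_2 - x_1 - 2x_2^2 + 4/5x_2 + 66/5 lies in I (it reduces to 0).

First compute the reduced Gröbner basis of I by Buchberger's algorithm.
f_1 = 8x_1^2 + 10x_1x_2 - 2x_1 - 2x_2 - 14, LT = x_1^2.
f_2 = -12x_1x_2 - 4x_1 - 8x_2 + 24, LT = x_1x_2.
f_3 = 4x_1x_2 + x_1 - 5, LT = x_1x_2.

S(f_1,f_2): lcm = x_1^2x_2. S = -1/3x_1^2 + 5/4x_1x_2^2 - 11/12x_1x_2 + 2x_1 - 1/4x_2^2 - 7/4x_2.
  leading term x_1^2: subtract (-1/24)·f_1 from -1/3x_1^2 + 5/4x_1x_2^2 - 11/12x_1x_2 + 2x_1 - 1/4x_2^2 - 7/4x_2 → 5/4x_1x_2^2 - 1/2x_1x_2 + 23/12x_1 - 1/4x_2^2 - 11/6x_2 - 7/12
  leading term x_1x_2^2: subtract (-5/48x_2)·f_2 from 5/4x_1x_2^2 - 1/2x_1x_2 + 23/12x_1 - 1/4x_2^2 - 11/6x_2 - 7/12 → -11/12x_1x_2 + 23/12x_1 - 13/12x_2^2 + 2/3x_2 - 7/12
  leading term x_1x_2: subtract (11/144)·f_2 from -11/12x_1x_2 + 23/12x_1 - 13/12x_2^2 + 2/3x_2 - 7/12 → 20/9x_1 - 13/12x_2^2 + 23/18x_2 - 29/12
  leading term x_1: no divisor's leading term divides it; move 20/9x_1 to the remainder.
  leading term x_2^2: no divisor's leading term divides it; move -13/12x_2^2 to the remainder.
  leading term x_2: no divisor's leading term divides it; move 23/18x_2 to the remainder.
  leading term 1: no divisor's leading term divides it; move -29/12 to the remainder.
  remainder 20/9x_1 - 13/12x_2^2 + 23/18x_2 - 29/12 ≠ 0; add h_4 = 20/9x_1 - 13/12x_2^2 + 23/18x_2 - 29/12 to the basis.

S(f_1,f_3): lcm = x_1^2x_2. S = -1/4x_1^2 + 5/4x_1x_2^2 - 1/4x_1x_2 + 5/4x_1 - 1/4x_2^2 - 7/4x_2.
  leading term x_1^2: subtract (-1/32)·f_1 from -1/4x_1^2 + 5/4x_1x_2^2 - 1/4x_1x_2 + 5/4x_1 - 1/4x_2^2 - 7/4x_2 → 5/4x_1x_2^2 + 1/16x_1x_2 + 19/16x_1 - 1/4x_2^2 - 29/16x_2 - 7/16
  leading term x_1x_2^2: subtract (-5/48x_2)·f_2 from 5/4x_1x_2^2 + 1/16x_1x_2 + 19/16x_1 - 1/4x_2^2 - 29/16x_2 - 7/16 → -17/48x_1x_2 + 19/16x_1 - 13/12x_2^2 + 11/16x_2 - 7/16
  leading term x_1x_2: subtract (17/576)·f_2 from -17/48x_1x_2 + 19/16x_1 - 13/12x_2^2 + 11/16x_2 - 7/16 → 47/36x_1 - 13/12x_2^2 + 133/144x_2 - 55/48
  leading term x_1: subtract (47/80)·h_4 from 47/36x_1 - 13/12x_2^2 + 133/144x_2 - 55/48 → -143/320x_2^2 + 83/480x_2 + 263/960
  leading term x_2^2: no divisor's leading term divides it; move -143/320x_2^2 to the remainder.
  leading term x_2: no divisor's leading term divides it; move 83/480x_2 to the remainder.
  leading term 1: no divisor's leading term divides it; move 263/960 to the remainder.
  remainder -143/320x_2^2 + 83/480x_2 + 263/960 ≠ 0; add h_5 = -143/320x_2^2 + 83/480x_2 + 263/960 to the basis.

S(f_2,f_3): lcm = x_1x_2. S = 1/12x_1 + 2/3x_2 - 3/4.
  leading term x_1: subtract (3/80)·h_4 from 1/12x_1 + 2/3x_2 - 3/4 → 13/320x_2^2 + 99/160x_2 - 211/320
  leading term x_2^2: subtract (-1/11)·h_5 from 13/320x_2^2 + 99/160x_2 - 211/320 → 335/528x_2 - 335/528
  leading term x_2: no divisor's leading term divides it; move 335/528x_2 to the remainder.
  leading term 1: no divisor's leading term divides it; move -335/528 to the remainder.
  remainder 335/528x_2 - 335/528 ≠ 0; add h_6 = 335/528x_2 - 335/528 to the basis.

The other S-polynomials (S(f_1,h_4), S(f_2,h_4), S(f_3,h_4), S(f_1,h_5), S(f_2,h_5), S(f_3,h_5), S(h_4,h_5), S(f_1,h_6), S(f_2,h_6), S(f_3,h_6), S(h_4,h_6), S(h_5,h_6)) all reduce to 0 modulo the current basis, so we have a Gröbner basis.
Inter-reduce: drop elements whose leading term is divisible by another's, tail-reduce, and make monic.
Reduced Gröbner basis: {x_1 - 1, x_2 - 1}.
Label its elements g_1 = x_1 - 1, g_2 = x_2 - 1.

Reduce p = -11x_1x_2 - x_1 - 2x_2^2 + 4/5x_2 + 66/5 modulo G:
  leading term x_1x_2: subtract (-11x_2)·g_1 from -11x_1x_2 - x_1 - 2x_2^2 + 4/5x_2 + 66/5 → -x_1 - 2x_2^2 - 51/5x_2 + 66/5
  leading term x_1: subtract (-1)·g_1 from -x_1 - 2x_2^2 - 51/5x_2 + 66/5 → -2x_2^2 - 51/5x_2 + 61/5
  leading term x_2^2: subtract (-2x_2)·g_2 from -2x_2^2 - 51/5x_2 + 61/5 → -61/5x_2 + 61/5
  leading term x_2: subtract (-61/5)·g_2 from -61/5x_2 + 61/5 → 0
  normal form = 0.
Since the normal form is 0, p ∈ I.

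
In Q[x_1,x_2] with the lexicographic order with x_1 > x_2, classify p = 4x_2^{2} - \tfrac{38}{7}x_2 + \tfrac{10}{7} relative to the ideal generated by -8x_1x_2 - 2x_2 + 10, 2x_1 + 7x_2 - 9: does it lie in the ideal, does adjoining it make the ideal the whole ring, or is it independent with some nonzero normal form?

4x_2^{2} - \tfrac{38}{7}x_2 + \tfrac{10}{7} lies in I (it reduces to 0).

First compute the reduced Gröbner basis of I by Buchberger's algorithm.
f_1 = -8x_1x_2 - 2x_2 + 10, LT = x_1x_2.
f_2 = 2x_1 + 7x_2 - 9, LT = x_1.

S(f_1,f_2): lcm = x_1x_2. S = -\tfrac{7}{2}x_2^{2} + \tfrac{19}{4}x_2 - \tfrac{5}{4}.
  leading term x_2^{2}: no divisor's leading term divides it; move -\tfrac{7}{2}x_2^{2} to the remainder.
  leading term x_2: no divisor's leading term divides it; move \tfrac{19}{4}x_2 to the remainder.
  leading term 1: no divisor's leading term divides it; move -\tfrac{5}{4} to the remainder.
  remainder -\tfrac{7}{2}x_2^{2} + \tfrac{19}{4}x_2 - \tfrac{5}{4} ≠ 0; add h_3 = -\tfrac{7}{2}x_2^{2} + \tfrac{19}{4}x_2 - \tfrac{5}{4} to the basis.

The other S-polynomials (S(f_1,h_3), S(f_2,h_3)) all reduce to 0 modulo the current basis, so we have a Gröbner basis.
Inter-reduce: drop elements whose leading term is divisible by another's, tail-reduce, and make monic.
Reduced Gröbner basis: {x_1 + \tfrac{7}{2}x_2 - \tfrac{9}{2}, x_2^{2} - \tfrac{19}{14}x_2 + \tfrac{5}{14}}.
Label its elements g_1 = x_1 + \tfrac{7}{2}x_2 - \tfrac{9}{2}, g_2 = x_2^{2} - \tfrac{19}{14}x_2 + \tfrac{5}{14}.

Reduce p = 4x_2^{2} - \tfrac{38}{7}x_2 + \tfrac{10}{7} modulo G:
  leading term x_2^{2}: subtract (4)·g_2 from 4x_2^{2} - \tfrac{38}{7}x_2 + \tfrac{10}{7} → 0
  normal form = 0.
Since the normal form is 0, p ∈ I.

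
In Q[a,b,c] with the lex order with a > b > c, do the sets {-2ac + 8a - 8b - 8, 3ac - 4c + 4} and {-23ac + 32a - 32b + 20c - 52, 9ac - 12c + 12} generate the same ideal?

Equality of ideals is decidable: compute both reduced Gröbner bases (unique for the ordering) and check whether they agree.
Buchberger on the first generating set:
f_1 = -2ac + 8a - 8b - 8, LT = ac.
f_2 = 3ac - 4c + 4, LT = ac.

S(f_1,f_2): lcm = ac. S = -4a + 4b + 4/3c + 8/3.
  leading term a: no divisor's leading term divides it; move -4a to the remainder.
  leading term b: no divisor's leading term divides it; move 4b to the remainder.
  leading term c: no divisor's leading term divides it; move 4/3c to the remainder.
  leading term 1: no divisor's leading term divides it; move 8/3 to the remainder.
  remainder -4a + 4b + 4/3c + 8/3 ≠ 0; add g_3 = -4a + 4b + 4/3c + 8/3 to the basis.

S(f_1,g_3): lcm = ac. S = -4a + bc + 4b + 1/3c^2 + 2/3c + 4.
  leading term a: subtract (1)·g_3 from -4a + bc + 4b + 1/3c^2 + 2/3c + 4 → bc + 1/3c^2 - 2/3c + 4/3
  leading term bc: no divisor's leading term divides it; move bc to the remainder.
  leading term c^2: no divisor's leading term divides it; move 1/3c^2 to the remainder.
  leading term c: no divisor's leading term divides it; move -2/3c to the remainder.
  leading term 1: no divisor's leading term divides it; move 4/3 to the remainder.
  remainder bc + 1/3c^2 - 2/3c + 4/3 ≠ 0; add g_4 = bc + 1/3c^2 - 2/3c + 4/3 to the basis.

The other S-polynomials (S(f_2,g_3), S(f_1,g_4), S(f_2,g_4), S(g_3,g_4)) all reduce to 0 modulo the current basis, so we have a Gröbner basis.
Inter-reduce: drop elements whose leading term is divisible by another's, tail-reduce, and make monic.
Reduced Gröbner basis: {a - b - 1/3c - 2/3, bc + 1/3c^2 - 2/3c + 4/3}.

Buchberger on the second generating set:
h_1 = -23ac + 32a - 32b + 20c - 52, LT = ac.
h_2 = 9ac - 12c + 12, LT = ac.

S(h_1,h_2): lcm = ac. S = -32/23a + 32/23b + 32/69c + 64/69.
  leading term a: no divisor's leading term divides it; move -32/23a to the remainder.
  leading term b: no divisor's leading term divides it; move 32/23b to the remainder.
  leading term c: no divisor's leading term divides it; move 32/69c to the remainder.
  leading term 1: no divisor's leading term divides it; move 64/69 to the remainder.
  remainder -32/23a + 32/23b + 32/69c + 64/69 ≠ 0; add k_3 = -32/23a + 32/23b + 32/69c + 64/69 to the basis.

S(h_1,k_3): lcm = ac. S = -32/23a + bc + 32/23b + 1/3c^2 - 14/69c + 52/23.
  leading term a: subtract (1)·k_3 from -32/23a + bc + 32/23b + 1/3c^2 - 14/69c + 52/23 → bc + 1/3c^2 - 2/3c + 4/3
  leading term bc: no divisor's leading term divides it; move bc to the remainder.
  leading term c^2: no divisor's leading term divides it; move 1/3c^2 to the remainder.
  leading term c: no divisor's leading term divides it; move -2/3c to the remainder.
  leading term 1: no divisor's leading term divides it; move 4/3 to the remainder.
  remainder bc + 1/3c^2 - 2/3c + 4/3 ≠ 0; add k_4 = bc + 1/3c^2 - 2/3c + 4/3 to the basis.

The other S-polynomials (S(h_2,k_3), S(h_1,k_4), S(h_2,k_4), S(k_3,k_4)) all reduce to 0 modulo the current basis, so we have a Gröbner basis.
Inter-reduce: drop elements whose leading term is divisible by another's, tail-reduce, and make monic.
Reduced Gröbner basis: {a - b - 1/3c - 2/3, bc + 1/3c^2 - 2/3c + 4/3}.

Same reduced basis, so the two generating sets span the same ideal.

Yes, the ideals are equal.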